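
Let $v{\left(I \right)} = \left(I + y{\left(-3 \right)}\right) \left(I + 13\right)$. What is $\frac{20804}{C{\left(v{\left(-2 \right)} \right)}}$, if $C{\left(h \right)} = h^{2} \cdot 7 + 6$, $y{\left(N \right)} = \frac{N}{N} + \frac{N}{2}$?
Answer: $\frac{83216}{21199} \approx 3.9255$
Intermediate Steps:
$y{\left(N \right)} = 1 + \frac{N}{2}$ ($y{\left(N \right)} = 1 + N \frac{1}{2} = 1 + \frac{N}{2}$)
$v{\left(I \right)} = \left(13 + I\right) \left(- \frac{1}{2} + I\right)$ ($v{\left(I \right)} = \left(I + \left(1 + \frac{1}{2} \left(-3\right)\right)\right) \left(I + 13\right) = \left(I + \left(1 - \frac{3}{2}\right)\right) \left(13 + I\right) = \left(I - \frac{1}{2}\right) \left(13 + I\right) = \left(- \frac{1}{2} + I\right) \left(13 + I\right) = \left(13 + I\right) \left(- \frac{1}{2} + I\right)$)
$C{\left(h \right)} = 6 + 7 h^{2}$ ($C{\left(h \right)} = 7 h^{2} + 6 = 6 + 7 h^{2}$)
$\frac{20804}{C{\left(v{\left(-2 \right)} \right)}} = \frac{20804}{6 + 7 \left(- \frac{13}{2} + \left(-2\right)^{2} + \frac{25}{2} \left(-2\right)\right)^{2}} = \frac{20804}{6 + 7 \left(- \frac{13}{2} + 4 - 25\right)^{2}} = \frac{20804}{6 + 7 \left(- \frac{55}{2}\right)^{2}} = \frac{20804}{6 + 7 \cdot \frac{3025}{4}} = \frac{20804}{6 + \frac{21175}{4}} = \frac{20804}{\frac{21199}{4}} = 20804 \cdot \frac{4}{21199} = \frac{83216}{21199}$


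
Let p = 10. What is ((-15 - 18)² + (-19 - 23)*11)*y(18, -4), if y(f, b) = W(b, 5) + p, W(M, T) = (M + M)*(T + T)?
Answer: -43890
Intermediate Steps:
W(M, T) = 4*M*T (W(M, T) = (2*M)*(2*T) = 4*M*T)
y(f, b) = 10 + 20*b (y(f, b) = 4*b*5 + 10 = 20*b + 10 = 10 + 20*b)
((-15 - 18)² + (-19 - 23)*11)*y(18, -4) = ((-15 - 18)² + (-19 - 23)*11)*(10 + 20*(-4)) = ((-33)² - 42*11)*(10 - 80) = (1089 - 462)*(-70) = 627*(-70) = -43890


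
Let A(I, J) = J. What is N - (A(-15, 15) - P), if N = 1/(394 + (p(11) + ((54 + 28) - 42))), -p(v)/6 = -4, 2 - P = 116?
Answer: -59081/458 ≈ -129.00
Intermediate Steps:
P = -114 (P = 2 - 1*116 = 2 - 116 = -114)
p(v) = 24 (p(v) = -6*(-4) = 24)
N = 1/458 (N = 1/(394 + (24 + ((54 + 28) - 42))) = 1/(394 + (24 + (82 - 42))) = 1/(394 + (24 + 40)) = 1/(394 + 64) = 1/458 ≈ 0.0021834)
N - (A(-15, 15) - P) = 1/458 - (15 - 1*(-114)) = 1/458 - (15 + 114) = 1/458 - 1*129 = 1/458 - 129 = -59081/458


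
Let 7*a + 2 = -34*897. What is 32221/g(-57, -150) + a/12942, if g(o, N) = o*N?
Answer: 16408977/4781350 ≈ 3.4319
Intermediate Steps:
a = -30500/7 (a = -2/7 + (-34*897)/7 = -2/7 + (⅐)*(-30498) = -2/7 - 30498/7 = -30500/7 ≈ -4357.1)
g(o, N) = N*o
32221/g(-57, -150) + a/12942 = 32221/((-150*(-57))) - 30500/7/12942 = 32221/8550 - 30500/7*1/12942 = 32221*(1/8550) - 15250/45297 = 32221/8550 - 15250/45297 = 16408977/4781350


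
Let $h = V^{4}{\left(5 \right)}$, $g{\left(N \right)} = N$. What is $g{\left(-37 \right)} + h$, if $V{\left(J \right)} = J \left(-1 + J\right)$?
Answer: $159963$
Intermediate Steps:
$h = 160000$ ($h = \left(5 \left(-1 + 5\right)\right)^{4} = \left(5 \cdot 4\right)^{4} = 20^{4} = 160000$)
$g{\left(-37 \right)} + h = -37 + 160000 = 159963$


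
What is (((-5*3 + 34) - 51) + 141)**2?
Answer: 11881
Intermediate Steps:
(((-5*3 + 34) - 51) + 141)**2 = (((-15 + 34) - 51) + 141)**2 = ((19 - 51) + 141)**2 = (-32 + 141)**2 = 109**2 = 11881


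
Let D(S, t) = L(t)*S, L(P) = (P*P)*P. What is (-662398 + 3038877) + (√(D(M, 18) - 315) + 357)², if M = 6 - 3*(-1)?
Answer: 2556101 + 2142*√5797 ≈ 2.7192e+6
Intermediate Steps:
L(P) = P³ (L(P) = P²*P = P³)
M = 9 (M = 6 + 3 = 9)
D(S, t) = S*t³ (D(S, t) = t³*S = S*t³)
(-662398 + 3038877) + (√(D(M, 18) - 315) + 357)² = (-662398 + 3038877) + (√(9*18³ - 315) + 357)² = 2376479 + (√(9*5832 - 315) + 357)² = 2376479 + (√(52488 - 315) + 357)² = 2376479 + (√52173 + 357)² = 2376479 + (3*√5797 + 357)² = 2376479 + (357 + 3*√5797)²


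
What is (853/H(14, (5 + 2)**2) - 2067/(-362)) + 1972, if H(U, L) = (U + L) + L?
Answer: 40246529/20272 ≈ 1985.3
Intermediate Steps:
H(U, L) = U + 2*L (H(U, L) = (L + U) + L = U + 2*L)
(853/H(14, (5 + 2)**2) - 2067/(-362)) + 1972 = (853/(14 + 2*(5 + 2)**2) - 2067/(-362)) + 1972 = (853/(14 + 2*7**2) - 2067*(-1/362)) + 1972 = (853/(14 + 2*49) + 2067/362) + 1972 = (853/(14 + 98) + 2067/362) + 1972 = (853/112 + 2067/362) + 1972 = 270145/20272 + 1972 = 40246529/20272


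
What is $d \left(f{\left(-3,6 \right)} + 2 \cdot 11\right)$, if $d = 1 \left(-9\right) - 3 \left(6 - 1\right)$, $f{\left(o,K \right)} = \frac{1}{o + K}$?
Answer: $-536$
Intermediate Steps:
$f{\left(o,K \right)} = \frac{1}{K + o}$
$d = -24$ ($d = -9 - 15 = -24$)
$d \left(f{\left(-3,6 \right)} + 2 \cdot 11\right) = - 24 \left(\frac{1}{6 - 3} + 2 \cdot 11\right) = - 24 \left(\frac{1}{3} + 22\right) = \left(-24\right) \frac{67}{3} = -536$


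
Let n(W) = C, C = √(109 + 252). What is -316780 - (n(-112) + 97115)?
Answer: -413914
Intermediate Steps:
C = 19 (C = √361 = 19)
n(W) = 19
-316780 - (n(-112) + 97115) = -316780 - (19 + 97115) = -316780 - 1*97134 = -316780 - 97134 = -413914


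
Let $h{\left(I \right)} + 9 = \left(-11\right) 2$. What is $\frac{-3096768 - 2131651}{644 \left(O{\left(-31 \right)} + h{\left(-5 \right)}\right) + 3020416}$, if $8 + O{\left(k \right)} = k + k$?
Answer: $- \frac{746917}{422196} \approx -1.7691$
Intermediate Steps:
$h{\left(I \right)} = -31$ ($h{\left(I \right)} = -9 - 22 = -31$)
$O{\left(k \right)} = -8 + 2 k$ ($O{\left(k \right)} = -8 + \left(k + k\right) = -8 + 2 k$)
$\frac{-3096768 - 2131651}{644 \left(O{\left(-31 \right)} + h{\left(-5 \right)}\right) + 3020416} = \frac{-3096768 - 2131651}{644 \left(\left(-8 + 2 \left(-31\right)\right) - 31\right) + 3020416} = - \frac{5228419}{644 \left(\left(-8 - 62\right) - 31\right) + 3020416} = - \frac{5228419}{644 \left(-70 - 31\right) + 3020416} = - \frac{5228419}{644 \left(-101\right) + 3020416} = - \frac{5228419}{-65044 + 3020416} = - \frac{5228419}{2955372} = \left(-5228419\right) \frac{1}{2955372} = - \frac{746917}{422196}$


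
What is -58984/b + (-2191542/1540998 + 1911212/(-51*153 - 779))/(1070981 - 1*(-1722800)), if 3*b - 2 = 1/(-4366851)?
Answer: -2379170402269303733673851021/26890570637229314802843 ≈ -88476.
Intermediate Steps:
b = 8733701/13100553 (b = 2/3 + (1/3)/(-4366851) = 2/3 + (1/3)*(-1/4366851) = 2/3 - 1/13100553 = 8733701/13100553 ≈ 0.66667)
-58984/b + (-2191542/1540998 + 1911212/(-51*153 - 779))/(1070981 - 1*(-1722800)) = -58984/8733701/13100553 + (-2191542/1540998 + 1911212/(-51*153 - 779))/(1070981 - 1*(-1722800)) = -58984*13100553/8733701 + (-2191542*1/1540998 + 1911212/(-7803 - 779))/(1070981 + 1722800) = -772723018152/8733701 + (-365257/256833 + 1911212/(-8582))/2793781 = -772723018152/8733701 + (-365257/256833 + 1911212*(-1/8582))*(1/2793781) = -772723018152/8733701 + (-365257/256833 - 955606/4291)*(1/2793781) = -772723018152/8733701 - 246998473585/1102070403*1/2793781 = -772723018152/8733701 - 246998473585/3078943352563743 = -2379170402269303733673851021/26890570637229314802843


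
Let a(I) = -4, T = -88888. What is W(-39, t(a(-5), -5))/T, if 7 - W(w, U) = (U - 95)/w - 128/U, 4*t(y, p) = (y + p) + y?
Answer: 1815/4622176 ≈ 0.00039267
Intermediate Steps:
t(y, p) = y/2 + p/4 (t(y, p) = ((y + p) + y)/4 = ((p + y) + y)/4 = (p + 2*y)/4 = y/2 + p/4)
W(w, U) = 7 + 128/U - (-95 + U)/w (W(w, U) = 7 - ((U - 95)/w - 128/U) = 7 - ((-95 + U)/w - 128/U) = 7 - (-128/U + (-95 + U)/w) = 7 + (128/U - (-95 + U)/w) = 7 + 128/U - (-95 + U)/w)
W(-39, t(a(-5), -5))/T = (7 + 95/(-39) + 128/((1/2)*(-4) + (1/4)*(-5)) - 1*((1/2)*(-4) + (1/4)*(-5))/(-39))/(-88888) = (7 + 95*(-1/39) + 128/(-2 - 5/4) - 1*(-2 - 5/4)*(-1/39))*(-1/88888) = (7 - 95/39 + 128/(-13/4) - 1*(-13/4)*(-1/39))*(-1/88888) = (7 - 95/39 + 128*(-4/13) - 1/12)*(-1/88888) = (7 - 95/39 - 512/13 - 1/12)*(-1/88888) = -1815/52*(-1/88888) = 1815/4622176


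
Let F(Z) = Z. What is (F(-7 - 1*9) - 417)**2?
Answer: 187489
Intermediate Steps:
(F(-7 - 1*9) - 417)**2 = ((-7 - 1*9) - 417)**2 = ((-7 - 9) - 417)**2 = (-16 - 417)**2 = (-433)**2 = 187489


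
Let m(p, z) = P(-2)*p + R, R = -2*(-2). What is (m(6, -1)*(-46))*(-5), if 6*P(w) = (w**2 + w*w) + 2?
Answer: 3220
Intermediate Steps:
P(w) = 1/3 + w**2/3 (P(w) = ((w**2 + w*w) + 2)/6 = ((w**2 + w**2) + 2)/6 = (2*w**2 + 2)/6 = (2 + 2*w**2)/6 = 1/3 + w**2/3)
R = 4
m(p, z) = 4 + 5*p/3 (m(p, z) = (1/3 + (1/3)*(-2)**2)*p + 4 = (1/3 + (1/3)*4)*p + 4 = (1/3 + 4/3)*p + 4 = 5*p/3 + 4 = 4 + 5*p/3)
(m(6, -1)*(-46))*(-5) = ((4 + (5/3)*6)*(-46))*(-5) = ((4 + 10)*(-46))*(-5) = (14*(-46))*(-5) = -644*(-5) = 3220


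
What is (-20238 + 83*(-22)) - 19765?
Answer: -41829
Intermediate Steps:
(-20238 + 83*(-22)) - 19765 = (-20238 - 1826) - 19765 = -22064 - 19765 = -41829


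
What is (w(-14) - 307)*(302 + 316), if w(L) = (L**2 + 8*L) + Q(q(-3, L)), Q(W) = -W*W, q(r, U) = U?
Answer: -258942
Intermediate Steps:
Q(W) = -W**2
w(L) = 8*L (w(L) = (L**2 + 8*L) - L**2 = 8*L)
(w(-14) - 307)*(302 + 316) = (8*(-14) - 307)*(302 + 316) = (-112 - 307)*618 = -419*618 = -258942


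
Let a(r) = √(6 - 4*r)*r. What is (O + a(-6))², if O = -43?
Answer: 2929 + 516*√30 ≈ 5755.3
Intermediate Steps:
a(r) = r*√(6 - 4*r)
(O + a(-6))² = (-43 - 6*√(6 - 4*(-6)))² = (-43 - 6*√(6 + 24))² = (-43 - 6*√30)²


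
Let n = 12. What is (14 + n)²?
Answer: 676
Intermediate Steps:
(14 + n)² = (14 + 12)² = 26² = 676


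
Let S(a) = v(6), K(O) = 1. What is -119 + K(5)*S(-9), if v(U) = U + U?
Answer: -107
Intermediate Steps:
v(U) = 2*U
S(a) = 12 (S(a) = 2*6 = 12)
-119 + K(5)*S(-9) = -119 + 1*12 = -119 + 12 = -107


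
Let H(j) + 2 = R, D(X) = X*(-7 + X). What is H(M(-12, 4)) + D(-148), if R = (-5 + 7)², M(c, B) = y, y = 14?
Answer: 22942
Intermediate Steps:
M(c, B) = 14
R = 4 (R = 2² = 4)
H(j) = 2 (H(j) = -2 + 4 = 2)
H(M(-12, 4)) + D(-148) = 2 - 148*(-7 - 148) = 2 - 148*(-155) = 2 + 22940 = 22942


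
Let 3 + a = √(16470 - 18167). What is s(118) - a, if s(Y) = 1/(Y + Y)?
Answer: 709/236 - I*√1697 ≈ 3.0042 - 41.195*I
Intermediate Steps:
s(Y) = 1/(2*Y)
a = -3 + I*√1697 (a = -3 + √(16470 - 18167) = -3 + √(-1697) = -3 + I*√1697 ≈ -3.0 + 41.195*I)
s(118) - a = (½)/118 - (-3 + I*√1697) = (½)*(1/118) + (3 - I*√1697) = 1/236 + (3 - I*√1697) = 709/236 - I*√1697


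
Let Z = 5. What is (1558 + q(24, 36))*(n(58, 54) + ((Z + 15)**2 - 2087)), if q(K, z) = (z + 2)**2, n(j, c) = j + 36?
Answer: -4782186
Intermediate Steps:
n(j, c) = 36 + j
q(K, z) = (2 + z)**2
(1558 + q(24, 36))*(n(58, 54) + ((Z + 15)**2 - 2087)) = (1558 + (2 + 36)**2)*((36 + 58) + ((5 + 15)**2 - 2087)) = (1558 + 38**2)*(94 + (20**2 - 2087)) = (1558 + 1444)*(94 + (400 - 2087)) = 3002*(94 - 1687) = 3002*(-1593) = -4782186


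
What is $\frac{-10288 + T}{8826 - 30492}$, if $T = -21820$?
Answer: $\frac{698}{471} \approx 1.482$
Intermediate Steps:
$\frac{-10288 + T}{8826 - 30492} = \frac{-10288 - 21820}{8826 - 30492} = - \frac{32108}{-21666} = \left(-32108\right) \left(- \frac{1}{21666}\right) = \frac{698}{471}$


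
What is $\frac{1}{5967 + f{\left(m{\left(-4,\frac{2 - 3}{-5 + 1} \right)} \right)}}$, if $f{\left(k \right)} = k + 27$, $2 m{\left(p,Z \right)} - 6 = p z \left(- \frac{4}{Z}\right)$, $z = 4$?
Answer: $\frac{1}{6125} \approx 0.00016327$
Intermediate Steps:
$m{\left(p,Z \right)} = 3 - \frac{8 p}{Z}$ ($m{\left(p,Z \right)} = 3 + \frac{p 4 \left(- \frac{4}{Z}\right)}{2} = 3 + \frac{4 p \left(- \frac{4}{Z}\right)}{2} = 3 + \frac{\left(-16\right) p \frac{1}{Z}}{2} = 3 - \frac{8 p}{Z}$)
$f{\left(k \right)} = 27 + k$
$\frac{1}{5967 + f{\left(m{\left(-4,\frac{2 - 3}{-5 + 1} \right)} \right)}} = \frac{1}{5967 - \left(-30 - 32 \frac{-5 + 1}{2 - 3}\right)} = \frac{1}{5967 + \left(27 - \left(-3 - \frac{32}{\left(-1\right) \frac{1}{-4}}\right)\right)} = \frac{1}{5967 + \left(27 - \left(-3 - \frac{32}{\left(-1\right) \left(- \frac{1}{4}\right)}\right)\right)} = \frac{1}{5967 + \left(27 - \left(-3 - 32 \frac{1}{\frac{1}{4}}\right)\right)} = \frac{1}{5967 + \left(27 - \left(-3 - 128\right)\right)} = \frac{1}{5967 + \left(27 + \left(3 + 128\right)\right)} = \frac{1}{5967 + \left(27 + 131\right)} = \frac{1}{5967 + 158} = \frac{1}{6125}$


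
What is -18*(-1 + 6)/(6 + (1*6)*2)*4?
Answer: -20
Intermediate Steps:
-18*(-1 + 6)/(6 + (1*6)*2)*4 = -90/(6 + 6*2)*4 = -90/(6 + 12)*4 = -90/18*4 = -18*5/18*4 = -5*4 = -20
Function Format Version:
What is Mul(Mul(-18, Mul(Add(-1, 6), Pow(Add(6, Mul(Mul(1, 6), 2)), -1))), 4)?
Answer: -20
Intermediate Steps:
Mul(Mul(-18, Mul(Add(-1, 6), Pow(Add(6, Mul(Mul(1, 6), 2)), -1))), 4) = Mul(Mul(-18, Mul(5, Pow(Add(6, Mul(6, 2)), -1))), 4) = Mul(Mul(-18, Mul(5, Pow(Add(6, 12), -1))), 4) = Mul(Mul(-18, Mul(5, Pow(18, -1))), 4) = Mul(Mul(-18, Mul(5, Rational(1, 18))), 4) = Mul(Mul(-18, Rational(5, 18)), 4) = Mul(-5, 4) = -20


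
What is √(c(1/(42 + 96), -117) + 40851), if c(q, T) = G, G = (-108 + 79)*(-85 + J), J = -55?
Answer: √44911 ≈ 211.92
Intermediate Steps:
G = 4060 (G = (-108 + 79)*(-85 - 55) = -29*(-140) = 4060)
c(q, T) = 4060
√(c(1/(42 + 96), -117) + 40851) = √(4060 + 40851) = √44911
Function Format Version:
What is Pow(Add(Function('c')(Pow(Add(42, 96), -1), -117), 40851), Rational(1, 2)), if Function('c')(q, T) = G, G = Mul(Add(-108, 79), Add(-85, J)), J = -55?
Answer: Pow(44911, Rational(1, 2)) ≈ 211.92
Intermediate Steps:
G = 4060 (G = Mul(Add(-108, 79), Add(-85, -55)) = Mul(-29, -140) = 4060)
Function('c')(q, T) = 4060
Pow(Add(Function('c')(Pow(Add(42, 96), -1), -117), 40851), Rational(1, 2)) = Pow(Add(4060, 40851), Rational(1, 2)) = Pow(44911, Rational(1, 2))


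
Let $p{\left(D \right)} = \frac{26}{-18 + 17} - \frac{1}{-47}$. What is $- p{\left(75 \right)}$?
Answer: $\frac{1221}{47} \approx 25.979$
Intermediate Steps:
$p{\left(D \right)} = - \frac{1221}{47}$ ($p{\left(D \right)} = \frac{26}{-1} - - \frac{1}{47} = 26 \left(-1\right) + \frac{1}{47} = -26 + \frac{1}{47} = - \frac{1221}{47}$)
$- p{\left(75 \right)} = \left(-1\right) \left(- \frac{1221}{47}\right) = \frac{1221}{47}$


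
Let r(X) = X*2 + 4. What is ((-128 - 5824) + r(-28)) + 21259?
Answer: 15255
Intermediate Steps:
r(X) = 4 + 2*X (r(X) = 2*X + 4 = 4 + 2*X)
((-128 - 5824) + r(-28)) + 21259 = ((-128 - 5824) + (4 + 2*(-28))) + 21259 = (-5952 + (4 - 56)) + 21259 = (-5952 - 52) + 21259 = -6004 + 21259 = 15255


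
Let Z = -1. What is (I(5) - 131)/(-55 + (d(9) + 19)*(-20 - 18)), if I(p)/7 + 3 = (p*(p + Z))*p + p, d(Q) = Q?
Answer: -583/1119 ≈ -0.52100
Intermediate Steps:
I(p) = -21 + 7*p + 7*p²*(-1 + p) (I(p) = -21 + 7*((p*(p - 1))*p + p) = -21 + 7*((p*(-1 + p))*p + p) = -21 + 7*(p²*(-1 + p) + p) = -21 + 7*(p + p²*(-1 + p)) = -21 + (7*p + 7*p²*(-1 + p)) = -21 + 7*p + 7*p²*(-1 + p))
(I(5) - 131)/(-55 + (d(9) + 19)*(-20 - 18)) = ((-21 - 7*5² + 7*5 + 7*5³) - 131)/(-55 + (9 + 19)*(-20 - 18)) = ((-21 - 7*25 + 35 + 7*125) - 131)/(-55 + 28*(-38)) = ((-21 - 175 + 35 + 875) - 131)/(-55 - 1064) = (714 - 131)/(-1119) = -1/1119*583 = -583/1119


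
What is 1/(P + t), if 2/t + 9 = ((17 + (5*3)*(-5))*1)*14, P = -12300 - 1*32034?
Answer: -821/36398216 ≈ -2.2556e-5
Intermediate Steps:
P = -44334 (P = -12300 - 32034 = -44334)
t = -2/821 (t = 2/(-9 + ((17 + (5*3)*(-5))*1)*14) = 2/(-9 + ((17 + 15*(-5))*1)*14) = 2/(-9 + ((17 - 75)*1)*14) = 2/(-9 - 58*1*14) = 2/(-9 - 58*14) = 2/(-9 - 812) = 2/(-821) = 2*(-1/821) = -2/821 ≈ -0.0024361)
1/(P + t) = 1/(-44334 - 2/821) = 1/(-36398216/821) = -821/36398216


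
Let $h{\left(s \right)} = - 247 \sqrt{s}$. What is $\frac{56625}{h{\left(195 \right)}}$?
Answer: $- \frac{3775 \sqrt{195}}{3211} \approx -16.417$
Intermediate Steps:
$\frac{56625}{h{\left(195 \right)}} = \frac{56625}{\left(-247\right) \sqrt{195}} = 56625 \left(- \frac{\sqrt{195}}{48165}\right) = - \frac{3775 \sqrt{195}}{3211}$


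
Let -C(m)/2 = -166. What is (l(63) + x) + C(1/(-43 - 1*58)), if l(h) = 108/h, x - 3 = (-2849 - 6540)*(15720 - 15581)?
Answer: -9133140/7 ≈ -1.3047e+6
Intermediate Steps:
x = -1305068 (x = 3 + (-2849 - 6540)*(15720 - 15581) = 3 - 9389*139 = 3 - 1305071 = -1305068)
C(m) = 332 (C(m) = -2*(-166) = 332)
(l(63) + x) + C(1/(-43 - 1*58)) = (108/63 - 1305068) + 332 = (108*(1/63) - 1305068) + 332 = (12/7 - 1305068) + 332 = -9135464/7 + 332 = -9133140/7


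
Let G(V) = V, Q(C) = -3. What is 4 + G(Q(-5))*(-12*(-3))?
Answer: -104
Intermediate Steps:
4 + G(Q(-5))*(-12*(-3)) = 4 - (-36)*(-3) = 4 - 3*36 = 4 - 108 = -104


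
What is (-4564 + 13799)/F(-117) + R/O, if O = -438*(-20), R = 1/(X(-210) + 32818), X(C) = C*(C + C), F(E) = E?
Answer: -3263395591561/41344589520 ≈ -78.932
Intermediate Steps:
X(C) = 2*C² (X(C) = C*(2*C) = 2*C²)
R = 1/121018 (R = 1/(2*(-210)² + 32818) = 1/(2*44100 + 32818) = 1/(88200 + 32818) = 1/121018 ≈ 8.2632e-6)
O = 8760
(-4564 + 13799)/F(-117) + R/O = (-4564 + 13799)/(-117) + (1/121018)/8760 = 9235*(-1/117) + (1/121018)*(1/8760) = -9235/117 + 1/1060117680 = -3263395591561/41344589520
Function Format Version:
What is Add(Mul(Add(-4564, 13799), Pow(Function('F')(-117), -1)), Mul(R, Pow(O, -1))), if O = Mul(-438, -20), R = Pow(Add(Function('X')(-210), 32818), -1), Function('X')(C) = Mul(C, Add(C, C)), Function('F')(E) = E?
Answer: Rational(-3263395591561, 41344589520) ≈ -78.932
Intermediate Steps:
Function('X')(C) = Mul(2, Pow(C, 2)) (Function('X')(C) = Mul(C, Mul(2, C)) = Mul(2, Pow(C, 2)))
R = Rational(1, 121018) (R = Pow(Add(Mul(2, Pow(-210, 2)), 32818), -1) = Pow(Add(Mul(2, 44100), 32818), -1) = Pow(Add(88200, 32818), -1) = Pow(121018, -1) = Rational(1, 121018) ≈ 8.2632e-6)
O = 8760
Add(Mul(Add(-4564, 13799), Pow(Function('F')(-117), -1)), Mul(R, Pow(O, -1))) = Add(Mul(Add(-4564, 13799), Pow(-117, -1)), Mul(Rational(1, 121018), Pow(8760, -1))) = Add(Mul(9235, Rational(-1, 117)), Mul(Rational(1, 121018), Rational(1, 8760))) = Add(Rational(-9235, 117), Rational(1, 1060117680)) = Rational(-3263395591561, 41344589520)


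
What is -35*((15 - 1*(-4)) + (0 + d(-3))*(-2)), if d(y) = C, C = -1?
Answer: -735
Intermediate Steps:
d(y) = -1
-35*((15 - 1*(-4)) + (0 + d(-3))*(-2)) = -35*((15 - 1*(-4)) + (0 - 1)*(-2)) = -35*((15 + 4) - 1*(-2)) = -35*(19 + 2) = -35*21 = -735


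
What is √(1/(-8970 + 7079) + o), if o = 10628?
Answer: √38004461377/1891 ≈ 103.09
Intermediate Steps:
√(1/(-8970 + 7079) + o) = √(1/(-8970 + 7079) + 10628) = √(1/(-1891) + 10628) = √(-1/1891 + 10628) = √(20097547/1891) = √38004461377/1891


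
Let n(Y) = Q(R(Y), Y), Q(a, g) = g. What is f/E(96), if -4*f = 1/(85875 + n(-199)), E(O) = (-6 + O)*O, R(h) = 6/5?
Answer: -1/2960962560 ≈ -3.3773e-10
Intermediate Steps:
R(h) = 6/5 (R(h) = 6*(⅕) = 6/5)
n(Y) = Y
E(O) = O*(-6 + O)
f = -1/342704 (f = -1/(4*(85875 - 199)) = -¼/85676 = -¼*1/85676 = -1/342704 ≈ -2.9180e-6)
f/E(96) = -1/(96*(-6 + 96))/342704 = -1/(342704*(96*90)) = -1/342704/8640 = -1/342704*1/8640 = -1/2960962560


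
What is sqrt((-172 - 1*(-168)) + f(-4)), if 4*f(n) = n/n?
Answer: I*sqrt(15)/2 ≈ 1.9365*I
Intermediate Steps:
f(n) = 1/4 (f(n) = (n/n)/4 = (1/4)*1 = 1/4)
sqrt((-172 - 1*(-168)) + f(-4)) = sqrt((-172 - 1*(-168)) + 1/4) = sqrt((-172 + 168) + 1/4) = sqrt(-4 + 1/4) = sqrt(-15/4) = I*sqrt(15)/2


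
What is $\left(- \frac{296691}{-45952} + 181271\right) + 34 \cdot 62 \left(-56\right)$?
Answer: $\frac{2905519987}{45952} \approx 63229.0$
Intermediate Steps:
$\left(- \frac{296691}{-45952} + 181271\right) + 34 \cdot 62 \left(-56\right) = \left(\left(-296691\right) \left(- \frac{1}{45952}\right) + 181271\right) + 2108 \left(-56\right) = \left(\frac{296691}{45952} + 181271\right) - 118048 = \frac{8330061683}{45952} - 118048 = \frac{2905519987}{45952}$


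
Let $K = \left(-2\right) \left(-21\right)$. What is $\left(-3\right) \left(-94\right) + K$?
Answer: $324$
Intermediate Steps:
$K = 42$
$\left(-3\right) \left(-94\right) + K = \left(-3\right) \left(-94\right) + 42 = 282 + 42 = 324$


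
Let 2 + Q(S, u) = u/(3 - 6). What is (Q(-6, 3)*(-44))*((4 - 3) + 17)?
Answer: 2376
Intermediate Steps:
Q(S, u) = -2 - u/3 (Q(S, u) = -2 + u/(3 - 6) = -2 + u/(-3) = -2 - u/3)
(Q(-6, 3)*(-44))*((4 - 3) + 17) = ((-2 - ⅓*3)*(-44))*((4 - 3) + 17) = ((-2 - 1)*(-44))*(1 + 17) = -3*(-44)*18 = 132*18 = 2376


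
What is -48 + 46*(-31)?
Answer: -1474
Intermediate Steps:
-48 + 46*(-31) = -48 - 1426 = -1474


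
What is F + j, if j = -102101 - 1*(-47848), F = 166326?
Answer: 112073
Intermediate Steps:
j = -54253 (j = -102101 + 47848 = -54253)
F + j = 166326 - 54253 = 112073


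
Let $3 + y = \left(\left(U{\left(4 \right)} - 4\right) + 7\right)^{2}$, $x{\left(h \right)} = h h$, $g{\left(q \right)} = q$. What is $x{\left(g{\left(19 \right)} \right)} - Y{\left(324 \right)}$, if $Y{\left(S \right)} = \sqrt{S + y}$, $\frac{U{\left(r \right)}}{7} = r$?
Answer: $361 - \sqrt{1282} \approx 325.19$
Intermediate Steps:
$U{\left(r \right)} = 7 r$
$x{\left(h \right)} = h^{2}$
$y = 958$ ($y = -3 + \left(\left(7 \cdot 4 - 4\right) + 7\right)^{2} = -3 + \left(\left(28 - 4\right) + 7\right)^{2} = -3 + \left(24 + 7\right)^{2} = -3 + 31^{2} = -3 + 961 = 958$)
$Y{\left(S \right)} = \sqrt{958 + S}$ ($Y{\left(S \right)} = \sqrt{S + 958} = \sqrt{958 + S}$)
$x{\left(g{\left(19 \right)} \right)} - Y{\left(324 \right)} = 19^{2} - \sqrt{958 + 324} = 361 - \sqrt{1282}$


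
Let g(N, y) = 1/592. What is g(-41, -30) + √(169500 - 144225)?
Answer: 1/592 + 5*√1011 ≈ 158.98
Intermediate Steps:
g(N, y) = 1/592
g(-41, -30) + √(169500 - 144225) = 1/592 + √(169500 - 144225) = 1/592 + √25275 = 1/592 + 5*√1011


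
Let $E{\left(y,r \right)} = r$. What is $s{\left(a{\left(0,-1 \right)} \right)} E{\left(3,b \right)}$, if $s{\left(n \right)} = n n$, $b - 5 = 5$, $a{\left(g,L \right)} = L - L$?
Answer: $0$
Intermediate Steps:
$a{\left(g,L \right)} = 0$
$b = 10$ ($b = 5 + 5 = 10$)
$s{\left(n \right)} = n^{2}$
$s{\left(a{\left(0,-1 \right)} \right)} E{\left(3,b \right)} = 0^{2} \cdot 10 = 0 \cdot 10 = 0$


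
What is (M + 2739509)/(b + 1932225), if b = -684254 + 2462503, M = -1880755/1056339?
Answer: 1446924158398/1959759197343 ≈ 0.73832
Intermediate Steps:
M = -1880755/1056339 (M = -1880755*1/1056339 = -1880755/1056339 ≈ -1.7804)
b = 1778249
(M + 2739509)/(b + 1932225) = (-1880755/1056339 + 2739509)/(1778249 + 1932225) = (2893848316796/1056339)/3710474 = (2893848316796/1056339)*(1/3710474) = 1446924158398/1959759197343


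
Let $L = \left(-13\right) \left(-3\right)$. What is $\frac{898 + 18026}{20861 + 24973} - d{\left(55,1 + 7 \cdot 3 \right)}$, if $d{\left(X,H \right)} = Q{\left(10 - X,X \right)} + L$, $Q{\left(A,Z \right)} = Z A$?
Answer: $\frac{18611758}{7639} \approx 2436.4$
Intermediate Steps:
$L = 39$
$Q{\left(A,Z \right)} = A Z$
$d{\left(X,H \right)} = 39 + X \left(10 - X\right)$ ($d{\left(X,H \right)} = \left(10 - X\right) X + 39 = X \left(10 - X\right) + 39 = 39 + X \left(10 - X\right)$)
$\frac{898 + 18026}{20861 + 24973} - d{\left(55,1 + 7 \cdot 3 \right)} = \frac{898 + 18026}{20861 + 24973} - \left(39 - 55 \left(-10 + 55\right)\right) = \frac{18924}{45834} - \left(39 - 55 \cdot 45\right) = 18924 \cdot \frac{1}{45834} - \left(39 - 2475\right) = \frac{3154}{7639} - -2436 = \frac{3154}{7639} + 2436 = \frac{18611758}{7639}$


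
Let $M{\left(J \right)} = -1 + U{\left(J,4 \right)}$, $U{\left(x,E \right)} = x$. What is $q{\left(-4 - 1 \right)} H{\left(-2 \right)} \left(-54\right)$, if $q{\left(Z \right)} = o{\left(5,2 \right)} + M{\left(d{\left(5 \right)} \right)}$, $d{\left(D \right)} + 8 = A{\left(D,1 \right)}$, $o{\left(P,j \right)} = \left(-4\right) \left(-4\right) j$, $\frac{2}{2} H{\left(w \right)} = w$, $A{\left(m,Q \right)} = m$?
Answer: $3024$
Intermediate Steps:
$H{\left(w \right)} = w$
$o{\left(P,j \right)} = 16 j$
$d{\left(D \right)} = -8 + D$
$M{\left(J \right)} = -1 + J$
$q{\left(Z \right)} = 28$ ($q{\left(Z \right)} = 16 \cdot 2 + \left(-1 + \left(-8 + 5\right)\right) = 32 - 4 = 28$)
$q{\left(-4 - 1 \right)} H{\left(-2 \right)} \left(-54\right) = 28 \left(-2\right) \left(-54\right) = \left(-56\right) \left(-54\right) = 3024$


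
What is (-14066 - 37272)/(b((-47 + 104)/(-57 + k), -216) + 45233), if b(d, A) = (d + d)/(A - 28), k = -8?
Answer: -407110340/358697747 ≈ -1.1350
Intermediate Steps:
b(d, A) = 2*d/(-28 + A) (b(d, A) = (2*d)/(-28 + A) = 2*d/(-28 + A))
(-14066 - 37272)/(b((-47 + 104)/(-57 + k), -216) + 45233) = (-14066 - 37272)/(2*((-47 + 104)/(-57 - 8))/(-28 - 216) + 45233) = -51338/(2*(57/(-65))/(-244) + 45233) = -51338/(2*(57*(-1/65))*(-1/244) + 45233) = -51338/(2*(-57/65)*(-1/244) + 45233) = -51338/(57/7930 + 45233) = -51338/358697747/7930 = -51338*7930/358697747 = -407110340/358697747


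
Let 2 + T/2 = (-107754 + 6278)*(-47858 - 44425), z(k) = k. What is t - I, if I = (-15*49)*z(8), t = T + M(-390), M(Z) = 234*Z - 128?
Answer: 18728933904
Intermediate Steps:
M(Z) = -128 + 234*Z
T = 18729019412 (T = -4 + 2*((-107754 + 6278)*(-47858 - 44425)) = -4 + 2*(-101476*(-92283)) = -4 + 2*9364509708 = -4 + 18729019416 = 18729019412)
t = 18728928024 (t = 18729019412 + (-128 + 234*(-390)) = 18729019412 + (-128 - 91260) = 18729019412 - 91388 = 18728928024)
I = -5880 (I = -15*49*8 = -735*8 = -5880)
t - I = 18728928024 - 1*(-5880) = 18728928024 + 5880 = 18728933904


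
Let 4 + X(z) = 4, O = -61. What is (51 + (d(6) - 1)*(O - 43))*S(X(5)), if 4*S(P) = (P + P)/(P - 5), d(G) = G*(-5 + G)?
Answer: 0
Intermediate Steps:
X(z) = 0 (X(z) = -4 + 4 = 0)
S(P) = P/(2*(-5 + P)) (S(P) = ((P + P)/(P - 5))/4 = ((2*P)/(-5 + P))/4 = (2*P/(-5 + P))/4 = P/(2*(-5 + P)))
(51 + (d(6) - 1)*(O - 43))*S(X(5)) = (51 + (6*(-5 + 6) - 1)*(-61 - 43))*((½)*0/(-5 + 0)) = (51 + (6*1 - 1)*(-104))*((½)*0/(-5)) = (51 + (6 - 1)*(-104))*((½)*0*(-⅕)) = (51 + 5*(-104))*0 = (51 - 520)*0 = -469*0 = 0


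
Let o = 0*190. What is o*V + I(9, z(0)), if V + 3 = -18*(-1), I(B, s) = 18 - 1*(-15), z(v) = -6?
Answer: 33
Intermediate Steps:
I(B, s) = 33 (I(B, s) = 18 + 15 = 33)
V = 15 (V = -3 - 18*(-1) = -3 + 18 = 15)
o = 0
o*V + I(9, z(0)) = 0*15 + 33 = 0 + 33 = 33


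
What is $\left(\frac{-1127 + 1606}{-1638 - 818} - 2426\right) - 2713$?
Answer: $- \frac{12621863}{2456} \approx -5139.2$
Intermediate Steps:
$\left(\frac{-1127 + 1606}{-1638 - 818} - 2426\right) - 2713 = \left(\frac{479}{-2456} - 2426\right) - 2713 = \left(479 \left(- \frac{1}{2456}\right) - 2426\right) - 2713 = \left(- \frac{479}{2456} - 2426\right) - 2713 = - \frac{5958735}{2456} - 2713 = - \frac{12621863}{2456}$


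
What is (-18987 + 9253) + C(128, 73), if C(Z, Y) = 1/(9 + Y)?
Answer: -798187/82 ≈ -9734.0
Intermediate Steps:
(-18987 + 9253) + C(128, 73) = (-18987 + 9253) + 1/(9 + 73) = -9734 + 1/82 = -798187/82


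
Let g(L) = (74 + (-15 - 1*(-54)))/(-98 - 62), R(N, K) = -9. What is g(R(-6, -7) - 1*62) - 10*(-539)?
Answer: 862287/160 ≈ 5389.3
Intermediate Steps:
g(L) = -113/160 (g(L) = (74 + (-15 + 54))/(-160) = (74 + 39)*(-1/160) = 113*(-1/160) = -113/160)
g(R(-6, -7) - 1*62) - 10*(-539) = -113/160 - 10*(-539) = -113/160 - 1*(-5390) = -113/160 + 5390 = 862287/160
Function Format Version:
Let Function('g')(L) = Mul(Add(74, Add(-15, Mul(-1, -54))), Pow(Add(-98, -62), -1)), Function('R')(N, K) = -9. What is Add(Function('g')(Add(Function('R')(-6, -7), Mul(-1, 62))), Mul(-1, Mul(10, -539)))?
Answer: Rational(862287, 160) ≈ 5389.3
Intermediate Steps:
Function('g')(L) = Rational(-113, 160) (Function('g')(L) = Mul(Add(74, Add(-15, 54)), Pow(-160, -1)) = Mul(Add(74, 39), Rational(-1, 160)) = Mul(113, Rational(-1, 160)) = Rational(-113, 160))
Add(Function('g')(Add(Function('R')(-6, -7), Mul(-1, 62))), Mul(-1, Mul(10, -539))) = Add(Rational(-113, 160), Mul(-1, Mul(10, -539))) = Add(Rational(-113, 160), Mul(-1, -5390)) = Add(Rational(-113, 160), 5390) = Rational(862287, 160)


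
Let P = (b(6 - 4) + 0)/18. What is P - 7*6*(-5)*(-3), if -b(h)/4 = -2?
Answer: -5666/9 ≈ -629.56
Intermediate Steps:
b(h) = 8 (b(h) = -4*(-2) = 8)
P = 4/9 (P = (8 + 0)/18 = 8*(1/18) = 4/9 ≈ 0.44444)
P - 7*6*(-5)*(-3) = 4/9 - 7*6*(-5)*(-3) = 4/9 - (-210)*(-3) = 4/9 - 7*90 = 4/9 - 630 = -5666/9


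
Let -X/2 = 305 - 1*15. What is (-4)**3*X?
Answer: 37120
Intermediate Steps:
X = -580 (X = -2*(305 - 1*15) = -2*(305 - 15) = -2*290 = -580)
(-4)**3*X = (-4)**3*(-580) = -64*(-580) = 37120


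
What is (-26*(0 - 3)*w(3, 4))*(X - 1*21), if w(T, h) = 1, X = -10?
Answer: -2418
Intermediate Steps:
(-26*(0 - 3)*w(3, 4))*(X - 1*21) = (-26*(0 - 3))*(-10 - 1*21) = (-(-78))*(-10 - 21) = -26*(-3)*(-31) = 78*(-31) = -2418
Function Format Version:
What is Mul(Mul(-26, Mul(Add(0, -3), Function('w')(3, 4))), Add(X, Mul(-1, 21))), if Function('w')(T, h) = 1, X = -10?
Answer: -2418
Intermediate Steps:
Mul(Mul(-26, Mul(Add(0, -3), Function('w')(3, 4))), Add(X, Mul(-1, 21))) = Mul(Mul(-26, Mul(Add(0, -3), 1)), Add(-10, Mul(-1, 21))) = Mul(Mul(-26, Mul(-3, 1)), Add(-10, -21)) = Mul(Mul(-26, -3), -31) = Mul(78, -31) = -2418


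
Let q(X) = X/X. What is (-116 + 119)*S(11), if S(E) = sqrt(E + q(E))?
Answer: 6*sqrt(3) ≈ 10.392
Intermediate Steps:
q(X) = 1
S(E) = sqrt(1 + E) (S(E) = sqrt(E + 1) = sqrt(1 + E))
(-116 + 119)*S(11) = (-116 + 119)*sqrt(1 + 11) = 3*sqrt(12) = 3*(2*sqrt(3)) = 6*sqrt(3)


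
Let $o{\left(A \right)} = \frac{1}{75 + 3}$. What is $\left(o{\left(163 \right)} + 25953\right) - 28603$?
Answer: $- \frac{206699}{78} \approx -2650.0$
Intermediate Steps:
$o{\left(A \right)} = \frac{1}{78}$
$\left(o{\left(163 \right)} + 25953\right) - 28603 = \left(\frac{1}{78} + 25953\right) - 28603 = \frac{2024335}{78} - 28603 = - \frac{206699}{78}$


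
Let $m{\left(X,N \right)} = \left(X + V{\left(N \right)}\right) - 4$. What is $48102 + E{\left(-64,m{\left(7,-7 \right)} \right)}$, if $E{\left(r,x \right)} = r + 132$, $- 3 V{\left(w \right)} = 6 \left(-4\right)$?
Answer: $48170$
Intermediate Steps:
$V{\left(w \right)} = 8$ ($V{\left(w \right)} = - \frac{6 \left(-4\right)}{3} = \left(- \frac{1}{3}\right) \left(-24\right) = 8$)
$m{\left(X,N \right)} = 4 + X$ ($m{\left(X,N \right)} = \left(X + 8\right) - 4 = \left(8 + X\right) - 4 = 4 + X$)
$E{\left(r,x \right)} = 132 + r$
$48102 + E{\left(-64,m{\left(7,-7 \right)} \right)} = 48102 + \left(132 - 64\right) = 48102 + 68 = 48170$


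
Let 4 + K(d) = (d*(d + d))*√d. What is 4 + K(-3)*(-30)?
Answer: 124 - 540*I*√3 ≈ 124.0 - 935.31*I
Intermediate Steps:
K(d) = -4 + 2*d^(5/2) (K(d) = -4 + (d*(d + d))*√d = -4 + (d*(2*d))*√d = -4 + (2*d²)*√d = -4 + 2*d^(5/2))
4 + K(-3)*(-30) = 4 + (-4 + 2*(-3)^(5/2))*(-30) = 4 + (-4 + 2*(9*I*√3))*(-30) = 4 + (-4 + 18*I*√3)*(-30) = 4 + (120 - 540*I*√3) = 124 - 540*I*√3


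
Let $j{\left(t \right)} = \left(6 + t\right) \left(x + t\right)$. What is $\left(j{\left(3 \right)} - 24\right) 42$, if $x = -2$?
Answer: $-630$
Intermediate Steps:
$j{\left(t \right)} = \left(-2 + t\right) \left(6 + t\right)$ ($j{\left(t \right)} = \left(6 + t\right) \left(-2 + t\right) = \left(-2 + t\right) \left(6 + t\right)$)
$\left(j{\left(3 \right)} - 24\right) 42 = \left(\left(-12 + 3^{2} + 4 \cdot 3\right) - 24\right) 42 = \left(\left(-12 + 9 + 12\right) - 24\right) 42 = \left(9 - 24\right) 42 = \left(-15\right) 42 = -630$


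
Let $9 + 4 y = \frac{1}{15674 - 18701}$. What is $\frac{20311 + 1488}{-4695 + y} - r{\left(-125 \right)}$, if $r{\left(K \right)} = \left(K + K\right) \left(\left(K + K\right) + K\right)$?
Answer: $- \frac{1333057485573}{14218576} \approx -93755.0$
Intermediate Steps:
$r{\left(K \right)} = 6 K^{2}$ ($r{\left(K \right)} = 2 K \left(2 K + K\right) = 2 K 3 K = 6 K^{2}$)
$y = - \frac{6811}{3027}$ ($y = - \frac{9}{4} + \frac{1}{4 \left(15674 - 18701\right)} = - \frac{9}{4} + \frac{1}{4 \left(-3027\right)} = - \frac{9}{4} + \frac{1}{4} \left(- \frac{1}{3027}\right) = - \frac{9}{4} - \frac{1}{12108} = - \frac{6811}{3027} \approx -2.2501$)
$\frac{20311 + 1488}{-4695 + y} - r{\left(-125 \right)} = \frac{20311 + 1488}{-4695 - \frac{6811}{3027}} - 6 \left(-125\right)^{2} = \frac{21799}{- \frac{14218576}{3027}} - 6 \cdot 15625 = 21799 \left(- \frac{3027}{14218576}\right) - 93750 = - \frac{65985573}{14218576} - 93750 = - \frac{1333057485573}{14218576}$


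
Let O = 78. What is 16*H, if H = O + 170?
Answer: 3968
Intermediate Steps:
H = 248 (H = 78 + 170 = 248)
16*H = 16*248 = 3968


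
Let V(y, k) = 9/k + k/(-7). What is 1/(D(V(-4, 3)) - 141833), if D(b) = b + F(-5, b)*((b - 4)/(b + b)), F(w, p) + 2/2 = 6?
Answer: -126/17870809 ≈ -7.0506e-6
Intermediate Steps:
F(w, p) = 5 (F(w, p) = -1 + 6 = 5)
V(y, k) = 9/k - k/7 (V(y, k) = 9/k + k*(-⅐) = 9/k - k/7)
D(b) = b + 5*(-4 + b)/(2*b) (D(b) = b + 5*((b - 4)/(b + b)) = b + 5*((-4 + b)/((2*b))) = b + 5*((-4 + b)*(1/(2*b))) = b + 5*((-4 + b)/(2*b)) = b + 5*(-4 + b)/(2*b))
1/(D(V(-4, 3)) - 141833) = 1/((5/2 + (9/3 - ⅐*3) - 10/(9/3 - ⅐*3)) - 141833) = 1/((5/2 + (9*(⅓) - 3/7) - 10/(9*(⅓) - 3/7)) - 141833) = 1/((5/2 + (3 - 3/7) - 10/(3 - 3/7)) - 141833) = 1/((5/2 + 18/7 - 10/18/7) - 141833) = 1/((5/2 + 18/7 - 10*7/18) - 141833) = 1/((5/2 + 18/7 - 35/9) - 141833) = 1/(149/126 - 141833) = 1/(-17870809/126) = -126/17870809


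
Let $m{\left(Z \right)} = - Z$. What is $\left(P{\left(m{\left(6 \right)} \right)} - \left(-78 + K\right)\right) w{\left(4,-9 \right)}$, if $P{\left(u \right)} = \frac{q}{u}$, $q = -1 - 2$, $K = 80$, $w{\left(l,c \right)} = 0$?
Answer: $0$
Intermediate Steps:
$q = -3$
$P{\left(u \right)} = - \frac{3}{u}$
$\left(P{\left(m{\left(6 \right)} \right)} - \left(-78 + K\right)\right) w{\left(4,-9 \right)} = \left(- \frac{3}{\left(-1\right) 6} + \left(78 - 80\right)\right) 0 = \left(- \frac{3}{-6} + \left(78 - 80\right)\right) 0 = \left(\left(-3\right) \left(- \frac{1}{6}\right) - 2\right) 0 = \left(\frac{1}{2} - 2\right) 0 = \left(- \frac{3}{2}\right) 0 = 0$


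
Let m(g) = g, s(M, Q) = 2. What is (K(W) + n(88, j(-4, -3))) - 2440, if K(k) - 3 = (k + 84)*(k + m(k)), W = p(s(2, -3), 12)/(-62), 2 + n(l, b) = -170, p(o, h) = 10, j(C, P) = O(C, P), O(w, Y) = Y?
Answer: -2533239/961 ≈ -2636.0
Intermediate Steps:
j(C, P) = P
n(l, b) = -172 (n(l, b) = -2 - 170 = -172)
W = -5/31 (W = 10/(-62) = 10*(-1/62) = -5/31 ≈ -0.16129)
K(k) = 3 + 2*k*(84 + k) (K(k) = 3 + (k + 84)*(k + k) = 3 + (84 + k)*(2*k) = 3 + 2*k*(84 + k))
(K(W) + n(88, j(-4, -3))) - 2440 = ((3 + 2*(-5/31)² + 168*(-5/31)) - 172) - 2440 = ((3 + 2*(25/961) - 840/31) - 172) - 2440 = ((3 + 50/961 - 840/31) - 172) - 2440 = (-23107/961 - 172) - 2440 = -188399/961 - 2440 = -2533239/961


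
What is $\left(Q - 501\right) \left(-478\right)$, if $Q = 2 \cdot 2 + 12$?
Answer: $231830$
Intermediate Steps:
$Q = 16$ ($Q = 4 + 12 = 16$)
$\left(Q - 501\right) \left(-478\right) = \left(16 - 501\right) \left(-478\right) = \left(-485\right) \left(-478\right) = 231830$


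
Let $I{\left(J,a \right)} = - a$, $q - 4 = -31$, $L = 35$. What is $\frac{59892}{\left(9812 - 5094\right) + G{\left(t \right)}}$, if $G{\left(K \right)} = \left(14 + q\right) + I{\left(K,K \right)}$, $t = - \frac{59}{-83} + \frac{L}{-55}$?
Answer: $\frac{54681396}{4295597} \approx 12.73$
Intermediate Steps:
$q = -27$ ($q = 4 - 31 = -27$)
$t = \frac{68}{913}$ ($t = - \frac{59}{-83} + \frac{35}{-55} = \left(-59\right) \left(- \frac{1}{83}\right) + 35 \left(- \frac{1}{55}\right) = \frac{59}{83} - \frac{7}{11} = \frac{68}{913} \approx 0.07448$)
$G{\left(K \right)} = -13 - K$ ($G{\left(K \right)} = \left(14 - 27\right) - K = -13 - K$)
$\frac{59892}{\left(9812 - 5094\right) + G{\left(t \right)}} = \frac{59892}{\left(9812 - 5094\right) - \frac{11937}{913}} = \frac{59892}{4718 - \frac{11937}{913}} = \frac{59892}{\frac{4295597}{913}} = 59892 \cdot \frac{913}{4295597} = \frac{54681396}{4295597}$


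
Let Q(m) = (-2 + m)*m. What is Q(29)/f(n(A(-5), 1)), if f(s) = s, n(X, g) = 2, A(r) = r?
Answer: 783/2 ≈ 391.50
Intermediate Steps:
Q(m) = m*(-2 + m)
Q(29)/f(n(A(-5), 1)) = (29*(-2 + 29))/2 = (29*27)*(1/2) = 783*(1/2) = 783/2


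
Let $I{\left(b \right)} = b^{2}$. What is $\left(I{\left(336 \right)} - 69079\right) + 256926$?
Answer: $300743$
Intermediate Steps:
$\left(I{\left(336 \right)} - 69079\right) + 256926 = \left(336^{2} - 69079\right) + 256926 = \left(112896 - 69079\right) + 256926 = 43817 + 256926 = 300743$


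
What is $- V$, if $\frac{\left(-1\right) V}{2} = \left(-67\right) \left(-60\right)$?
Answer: $8040$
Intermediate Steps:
$V = -8040$ ($V = - 2 \left(\left(-67\right) \left(-60\right)\right) = \left(-2\right) 4020 = -8040$)
$- V = \left(-1\right) \left(-8040\right) = 8040$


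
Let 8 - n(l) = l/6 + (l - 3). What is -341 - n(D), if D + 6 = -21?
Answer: -767/2 ≈ -383.50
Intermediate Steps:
D = -27 (D = -6 - 21 = -27)
n(l) = 11 - 7*l/6 (n(l) = 8 - (l/6 + (l - 3)) = 8 - (l*(⅙) + (-3 + l)) = 8 - (l/6 + (-3 + l)) = 8 - (-3 + 7*l/6) = 8 + (3 - 7*l/6) = 11 - 7*l/6)
-341 - n(D) = -341 - (11 - 7/6*(-27)) = -341 - (11 + 63/2) = -341 - 1*85/2 = -341 - 85/2 = -767/2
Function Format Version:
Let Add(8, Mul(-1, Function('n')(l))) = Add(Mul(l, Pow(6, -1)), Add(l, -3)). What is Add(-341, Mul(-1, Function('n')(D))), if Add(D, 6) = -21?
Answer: Rational(-767, 2) ≈ -383.50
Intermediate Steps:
D = -27 (D = Add(-6, -21) = -27)
Function('n')(l) = Add(11, Mul(Rational(-7, 6), l)) (Function('n')(l) = Add(8, Mul(-1, Add(Mul(l, Pow(6, -1)), Add(l, -3)))) = Add(8, Mul(-1, Add(Mul(l, Rational(1, 6)), Add(-3, l)))) = Add(8, Mul(-1, Add(Mul(Rational(1, 6), l), Add(-3, l)))) = Add(8, Mul(-1, Add(-3, Mul(Rational(7, 6), l)))) = Add(8, Add(3, Mul(Rational(-7, 6), l))) = Add(11, Mul(Rational(-7, 6), l)))
Add(-341, Mul(-1, Function('n')(D))) = Add(-341, Mul(-1, Add(11, Mul(Rational(-7, 6), -27)))) = Add(-341, Mul(-1, Add(11, Rational(63, 2)))) = Add(-341, Mul(-1, Rational(85, 2))) = Add(-341, Rational(-85, 2)) = Rational(-767, 2)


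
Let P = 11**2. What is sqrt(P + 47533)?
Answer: sqrt(47654) ≈ 218.30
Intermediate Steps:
P = 121
sqrt(P + 47533) = sqrt(121 + 47533) = sqrt(47654)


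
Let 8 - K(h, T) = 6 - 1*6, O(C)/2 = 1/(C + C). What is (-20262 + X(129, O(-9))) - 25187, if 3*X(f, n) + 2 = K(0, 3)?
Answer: -45447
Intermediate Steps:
O(C) = 1/C (O(C) = 2/(C + C) = 2/((2*C)) = 2*(1/(2*C)) = 1/C)
K(h, T) = 8 (K(h, T) = 8 - (6 - 1*6) = 8 - (6 - 6) = 8 - 1*0 = 8 + 0 = 8)
X(f, n) = 2 (X(f, n) = -⅔ + (⅓)*8 = -⅔ + 8/3 = 2)
(-20262 + X(129, O(-9))) - 25187 = (-20262 + 2) - 25187 = -20260 - 25187 = -45447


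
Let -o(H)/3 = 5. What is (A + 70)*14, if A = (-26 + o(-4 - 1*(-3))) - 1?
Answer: 392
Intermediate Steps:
o(H) = -15 (o(H) = -3*5 = -15)
A = -42 (A = (-26 - 15) - 1 = -41 - 1 = -42)
(A + 70)*14 = (-42 + 70)*14 = 28*14 = 392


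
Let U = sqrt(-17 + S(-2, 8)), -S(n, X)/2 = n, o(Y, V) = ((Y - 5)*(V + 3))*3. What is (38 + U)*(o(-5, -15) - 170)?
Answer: 7220 + 190*I*sqrt(13) ≈ 7220.0 + 685.05*I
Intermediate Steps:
o(Y, V) = 3*(-5 + Y)*(3 + V) (o(Y, V) = ((-5 + Y)*(3 + V))*3 = 3*(-5 + Y)*(3 + V))
S(n, X) = -2*n
U = I*sqrt(13) (U = sqrt(-17 - 2*(-2)) = sqrt(-17 + 4) = sqrt(-13) = I*sqrt(13) ≈ 3.6056*I)
(38 + U)*(o(-5, -15) - 170) = (38 + I*sqrt(13))*((-45 - 15*(-15) + 9*(-5) + 3*(-15)*(-5)) - 170) = (38 + I*sqrt(13))*((-45 + 225 - 45 + 225) - 170) = (38 + I*sqrt(13))*(360 - 170) = (38 + I*sqrt(13))*190 = 7220 + 190*I*sqrt(13)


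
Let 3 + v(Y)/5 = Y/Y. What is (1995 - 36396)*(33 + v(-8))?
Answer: -791223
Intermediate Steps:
v(Y) = -10 (v(Y) = -15 + 5*(Y/Y) = -15 + 5*1 = -15 + 5 = -10)
(1995 - 36396)*(33 + v(-8)) = (1995 - 36396)*(33 - 10) = -34401*23 = -791223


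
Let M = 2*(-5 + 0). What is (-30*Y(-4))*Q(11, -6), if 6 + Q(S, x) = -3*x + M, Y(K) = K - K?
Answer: 0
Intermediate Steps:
M = -10 (M = 2*(-5) = -10)
Y(K) = 0
Q(S, x) = -16 - 3*x (Q(S, x) = -6 + (-3*x - 10) = -6 + (-10 - 3*x) = -16 - 3*x)
(-30*Y(-4))*Q(11, -6) = (-30*0)*(-16 - 3*(-6)) = 0*(-16 + 18) = 0*2 = 0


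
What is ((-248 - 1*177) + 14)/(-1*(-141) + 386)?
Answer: -411/527 ≈ -0.77989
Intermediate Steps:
((-248 - 1*177) + 14)/(-1*(-141) + 386) = ((-248 - 177) + 14)/(141 + 386) = (-425 + 14)/527 = -411*1/527 = -411/527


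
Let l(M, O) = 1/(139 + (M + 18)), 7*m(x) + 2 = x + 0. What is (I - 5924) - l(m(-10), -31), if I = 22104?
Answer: 17587653/1087 ≈ 16180.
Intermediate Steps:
m(x) = -2/7 + x/7 (m(x) = -2/7 + (x + 0)/7 = -2/7 + x/7)
l(M, O) = 1/(157 + M) (l(M, O) = 1/(139 + (18 + M)) = 1/(157 + M))
(I - 5924) - l(m(-10), -31) = (22104 - 5924) - 1/(157 + (-2/7 + (1/7)*(-10))) = 16180 - 1/(157 + (-2/7 - 10/7)) = 16180 - 1/(157 - 12/7) = 16180 - 1/1087/7 = 16180 - 1*7/1087 = 16180 - 7/1087 = 17587653/1087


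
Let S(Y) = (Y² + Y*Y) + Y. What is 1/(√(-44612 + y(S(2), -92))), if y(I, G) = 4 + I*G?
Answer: -I*√11382/22764 ≈ -0.0046866*I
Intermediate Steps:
S(Y) = Y + 2*Y² (S(Y) = (Y² + Y²) + Y = 2*Y² + Y = Y + 2*Y²)
y(I, G) = 4 + G*I
1/(√(-44612 + y(S(2), -92))) = 1/(√(-44612 + (4 - 184*(1 + 2*2)))) = 1/(√(-44612 + (4 - 184*(1 + 4)))) = 1/(√(-44612 + (4 - 184*5))) = 1/(√(-44612 + (4 - 92*10))) = 1/(√(-44612 + (4 - 920))) = 1/(√(-44612 - 916)) = 1/(√(-45528)) = 1/(2*I*√11382) = -I*√11382/22764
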